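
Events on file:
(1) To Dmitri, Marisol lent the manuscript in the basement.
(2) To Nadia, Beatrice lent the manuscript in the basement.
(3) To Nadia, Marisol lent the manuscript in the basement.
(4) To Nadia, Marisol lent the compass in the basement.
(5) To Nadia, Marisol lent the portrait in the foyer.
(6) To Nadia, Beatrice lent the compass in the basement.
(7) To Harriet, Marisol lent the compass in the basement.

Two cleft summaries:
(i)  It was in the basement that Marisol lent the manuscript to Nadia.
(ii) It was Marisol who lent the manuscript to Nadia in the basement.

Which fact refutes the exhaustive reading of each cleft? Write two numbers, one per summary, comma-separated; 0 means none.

Summary (i) focuses "in the basement" (the setting); background agent = Marisol, thing = the manuscript, recipient = Nadia. No fact matches that background with a different setting, so 0.
Summary (ii) focuses "Marisol" (the agent); background thing = the manuscript, recipient = Nadia, setting = in the basement. Fact (2) matches that background with agent = Beatrice — refutes (ii).

0, 2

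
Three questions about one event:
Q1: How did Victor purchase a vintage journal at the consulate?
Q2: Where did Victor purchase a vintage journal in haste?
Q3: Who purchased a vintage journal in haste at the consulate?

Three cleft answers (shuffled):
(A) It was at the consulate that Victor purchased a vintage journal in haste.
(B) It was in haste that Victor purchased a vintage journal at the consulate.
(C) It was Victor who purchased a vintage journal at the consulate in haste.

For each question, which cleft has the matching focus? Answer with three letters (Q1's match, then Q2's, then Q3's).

BAC

Q1 asks about the manner; cleft (B) focuses "in haste", which is the manner — so Q1 → B.
Q2 asks about the location; cleft (A) focuses "at the consulate", which is the location — so Q2 → A.
Q3 asks about the subject (agent); cleft (C) focuses "Victor", which is the subject (agent) — so Q3 → C.
Mapping: Q1→B, Q2→A, Q3→C.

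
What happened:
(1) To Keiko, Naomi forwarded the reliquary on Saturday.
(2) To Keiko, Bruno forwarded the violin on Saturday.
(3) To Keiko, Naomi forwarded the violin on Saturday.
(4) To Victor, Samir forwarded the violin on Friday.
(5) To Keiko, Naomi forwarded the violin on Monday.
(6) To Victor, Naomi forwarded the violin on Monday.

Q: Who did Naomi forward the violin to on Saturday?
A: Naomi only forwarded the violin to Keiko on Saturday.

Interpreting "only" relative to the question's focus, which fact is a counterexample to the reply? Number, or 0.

The question "Who did ... to ...?" targets the recipient, so in the reply the focus falls on "Keiko".
So "only" ranges over recipients; the rest (Naomi as agent and the violin as thing and on Saturday as setting) is presupposed.
No fact keeps Naomi as agent and the violin as thing and on Saturday as setting while changing the recipient; every other fact differs on something backgrounded. The reply stands.
(Fact (1) would refute a reading with focus on the thing — but that is not what the question asks.)

0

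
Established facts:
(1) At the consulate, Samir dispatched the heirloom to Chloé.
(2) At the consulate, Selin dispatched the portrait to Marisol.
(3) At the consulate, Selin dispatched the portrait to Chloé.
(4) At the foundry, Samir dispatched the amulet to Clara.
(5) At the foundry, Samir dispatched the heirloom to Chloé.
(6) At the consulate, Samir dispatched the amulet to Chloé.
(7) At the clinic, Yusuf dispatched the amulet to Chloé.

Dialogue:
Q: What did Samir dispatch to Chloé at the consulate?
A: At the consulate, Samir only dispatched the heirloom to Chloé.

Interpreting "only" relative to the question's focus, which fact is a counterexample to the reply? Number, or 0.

6

The question "What did ...?" targets the thing, so in the reply the focus falls on "the heirloom".
"Only" then excludes alternative things while the background — same agent, recipient, setting (Samir / Chloé / at the consulate) — is held fixed.
Fact (6) keeps same agent, recipient, setting (Samir / Chloé / at the consulate) but has thing = the amulet; that refutes the reply.
(Fact (5) would refute a reading with focus on the setting — but that is not what the question asks.)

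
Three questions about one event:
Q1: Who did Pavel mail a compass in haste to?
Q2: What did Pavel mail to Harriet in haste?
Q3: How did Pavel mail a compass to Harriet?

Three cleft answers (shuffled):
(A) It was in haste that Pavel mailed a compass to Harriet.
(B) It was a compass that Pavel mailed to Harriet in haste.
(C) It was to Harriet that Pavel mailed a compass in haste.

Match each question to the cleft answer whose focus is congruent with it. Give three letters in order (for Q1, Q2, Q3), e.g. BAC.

Q1 asks about the recipient; cleft (C) focuses "to Harriet", which is the recipient — so Q1 → C.
Q2 asks about the direct object; cleft (B) focuses "a compass", which is the direct object — so Q2 → B.
Q3 asks about the manner; cleft (A) focuses "in haste", which is the manner — so Q3 → A.
Mapping: Q1→C, Q2→B, Q3→A.

CBA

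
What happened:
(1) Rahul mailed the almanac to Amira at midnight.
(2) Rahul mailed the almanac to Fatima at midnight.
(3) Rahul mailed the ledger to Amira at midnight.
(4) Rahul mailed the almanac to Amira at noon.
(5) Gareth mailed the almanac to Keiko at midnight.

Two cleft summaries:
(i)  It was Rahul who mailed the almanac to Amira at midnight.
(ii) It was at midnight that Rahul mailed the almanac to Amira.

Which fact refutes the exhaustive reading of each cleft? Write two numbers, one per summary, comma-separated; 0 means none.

0, 4

(i): focus "Rahul". No fact shares thing = the almanac, recipient = Amira, setting = at midnight with a different agent. 0.
(ii): focus "at midnight". Looking for agent = Rahul, thing = the almanac, recipient = Amira with some other setting — fact (4) has at noon there. Refuted.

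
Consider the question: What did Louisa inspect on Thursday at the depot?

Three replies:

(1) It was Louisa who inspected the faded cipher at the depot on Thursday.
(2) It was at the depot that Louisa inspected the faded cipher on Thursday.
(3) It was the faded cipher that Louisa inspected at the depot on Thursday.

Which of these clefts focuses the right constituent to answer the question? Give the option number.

3

The question word "what" targets the direct object.
Option (1) clefts "Louisa" — the subject (agent), not what was asked.
Option (2) clefts "at the depot" — the location, not what was asked.
Option (3) clefts "the faded cipher" — that matches what the question asks about.
So the congruent reply is (3).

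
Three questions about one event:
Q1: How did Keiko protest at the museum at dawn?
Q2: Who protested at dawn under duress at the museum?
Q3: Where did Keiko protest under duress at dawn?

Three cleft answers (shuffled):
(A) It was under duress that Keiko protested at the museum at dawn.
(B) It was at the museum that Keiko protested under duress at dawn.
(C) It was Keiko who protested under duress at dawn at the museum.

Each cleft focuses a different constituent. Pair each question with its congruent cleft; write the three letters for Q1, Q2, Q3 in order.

ACB

Q1 asks about the manner; cleft (A) focuses "under duress", which is the manner — so Q1 → A.
Q2 asks about the subject (agent); cleft (C) focuses "Keiko", which is the subject (agent) — so Q2 → C.
Q3 asks about the location; cleft (B) focuses "at the museum", which is the location — so Q3 → B.
Mapping: Q1→A, Q2→C, Q3→B.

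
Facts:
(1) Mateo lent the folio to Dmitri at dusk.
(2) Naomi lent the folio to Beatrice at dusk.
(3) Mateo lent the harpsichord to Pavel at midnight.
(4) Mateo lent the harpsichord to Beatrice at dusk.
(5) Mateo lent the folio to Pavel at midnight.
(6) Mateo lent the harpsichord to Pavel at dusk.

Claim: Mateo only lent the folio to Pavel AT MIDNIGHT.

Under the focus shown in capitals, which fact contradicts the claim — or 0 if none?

The capitals mark "at midnight" as focus. So "only" rules out other settings, with the rest (same agent, thing, recipient (Mateo / the folio / Pavel)) as background.
No fact matches same agent, thing, recipient (Mateo / the folio / Pavel) with a different setting — every other fact differs on at least one backgrounded slot. So no fact refutes it.

0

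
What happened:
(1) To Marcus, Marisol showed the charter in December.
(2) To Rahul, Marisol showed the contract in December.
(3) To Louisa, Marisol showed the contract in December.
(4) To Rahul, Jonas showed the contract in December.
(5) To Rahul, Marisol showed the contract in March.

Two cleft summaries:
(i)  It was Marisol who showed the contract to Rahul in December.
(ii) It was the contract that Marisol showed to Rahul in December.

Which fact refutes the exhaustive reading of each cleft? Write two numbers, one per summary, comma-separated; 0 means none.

(i): focus "Marisol". Looking for the contract as thing and Rahul as recipient and in December as setting with some other agent — fact (4) has Jonas there. Refuted.
(ii): focus "the contract". No fact shares Marisol as agent and Rahul as recipient and in December as setting with a different thing. 0.

4, 0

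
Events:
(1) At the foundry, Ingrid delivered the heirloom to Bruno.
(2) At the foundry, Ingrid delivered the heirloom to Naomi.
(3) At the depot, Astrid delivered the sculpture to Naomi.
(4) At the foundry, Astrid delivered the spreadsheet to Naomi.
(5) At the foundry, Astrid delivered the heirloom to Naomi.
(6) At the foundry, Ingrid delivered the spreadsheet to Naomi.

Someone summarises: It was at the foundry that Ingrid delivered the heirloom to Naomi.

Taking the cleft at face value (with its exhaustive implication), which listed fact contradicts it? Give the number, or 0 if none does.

The cleft puts "at the foundry" in focus and presupposes the open proposition with Ingrid as agent and the heirloom as thing and Naomi as recipient.
Exhaustivity: at the foundry is the only setting satisfying that background.
Every other fact differs from the presupposition on some backgrounded slot, so none challenges the exhaustivity.

0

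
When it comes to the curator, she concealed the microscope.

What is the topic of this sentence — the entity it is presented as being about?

The construction explicitly marks "the curator" as what the sentence is about — the topic.
The remainder of the clause is the comment (what is said about the topic).

the curator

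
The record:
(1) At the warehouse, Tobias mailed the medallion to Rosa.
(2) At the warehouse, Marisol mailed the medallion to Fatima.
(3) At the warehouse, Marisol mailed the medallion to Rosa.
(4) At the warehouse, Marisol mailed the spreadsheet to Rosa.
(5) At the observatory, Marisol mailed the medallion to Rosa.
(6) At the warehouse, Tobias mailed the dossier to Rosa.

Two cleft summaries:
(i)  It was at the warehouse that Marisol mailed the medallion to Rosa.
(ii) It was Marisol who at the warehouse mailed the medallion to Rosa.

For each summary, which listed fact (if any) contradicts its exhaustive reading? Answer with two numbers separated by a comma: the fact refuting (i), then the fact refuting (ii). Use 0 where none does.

(i): focus "at the warehouse". Looking for same agent, thing, recipient (Marisol / the medallion / Rosa) with some other setting — fact (5) has at the observatory there. Refuted.
(ii): focus "Marisol". Looking for same thing, recipient, setting (the medallion / Rosa / at the warehouse) with some other agent — fact (1) has Tobias there. Refuted.

5, 1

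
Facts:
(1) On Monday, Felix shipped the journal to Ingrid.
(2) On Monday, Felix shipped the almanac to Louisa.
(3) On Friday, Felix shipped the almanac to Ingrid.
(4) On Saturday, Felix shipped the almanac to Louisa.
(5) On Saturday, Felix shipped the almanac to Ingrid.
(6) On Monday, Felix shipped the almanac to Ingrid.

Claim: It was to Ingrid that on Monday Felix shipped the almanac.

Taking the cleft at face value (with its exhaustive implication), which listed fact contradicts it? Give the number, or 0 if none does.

2

The cleft puts "Ingrid" in focus and presupposes the open proposition with same agent, thing, setting (Felix / the almanac / on Monday).
The exhaustive reading says no other recipient fits that background.
Fact (2) shares the background but with recipient = Louisa; exhaustivity is violated.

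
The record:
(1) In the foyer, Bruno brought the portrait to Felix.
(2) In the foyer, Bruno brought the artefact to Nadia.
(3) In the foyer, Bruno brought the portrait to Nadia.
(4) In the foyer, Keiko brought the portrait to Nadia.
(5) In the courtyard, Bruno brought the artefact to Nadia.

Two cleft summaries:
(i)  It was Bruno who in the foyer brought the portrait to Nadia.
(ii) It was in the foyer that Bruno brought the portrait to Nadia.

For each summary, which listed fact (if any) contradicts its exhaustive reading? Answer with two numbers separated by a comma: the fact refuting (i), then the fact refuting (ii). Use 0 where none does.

4, 0

(i): focus "Bruno". Looking for the portrait as thing and Nadia as recipient and in the foyer as setting with some other agent — fact (4) has Keiko there. Refuted.
(ii): focus "in the foyer". No fact shares Bruno as agent and the portrait as thing and Nadia as recipient with a different setting. 0.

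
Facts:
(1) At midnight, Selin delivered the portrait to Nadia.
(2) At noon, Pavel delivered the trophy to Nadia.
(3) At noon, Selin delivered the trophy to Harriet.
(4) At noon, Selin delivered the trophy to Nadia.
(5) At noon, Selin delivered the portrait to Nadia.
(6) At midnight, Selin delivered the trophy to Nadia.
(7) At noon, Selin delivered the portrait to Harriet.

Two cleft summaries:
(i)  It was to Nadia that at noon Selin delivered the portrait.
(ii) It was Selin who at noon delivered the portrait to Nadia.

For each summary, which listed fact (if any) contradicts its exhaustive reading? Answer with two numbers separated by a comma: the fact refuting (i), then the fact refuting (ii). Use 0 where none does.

7, 0

Summary (i) focuses "Nadia" (the recipient); background agent = Selin, thing = the portrait, setting = at noon. Fact (7) matches that background with recipient = Harriet — refutes (i).
Summary (ii) focuses "Selin" (the agent); background thing = the portrait, recipient = Nadia, setting = at noon. No fact matches that background with a different agent, so 0.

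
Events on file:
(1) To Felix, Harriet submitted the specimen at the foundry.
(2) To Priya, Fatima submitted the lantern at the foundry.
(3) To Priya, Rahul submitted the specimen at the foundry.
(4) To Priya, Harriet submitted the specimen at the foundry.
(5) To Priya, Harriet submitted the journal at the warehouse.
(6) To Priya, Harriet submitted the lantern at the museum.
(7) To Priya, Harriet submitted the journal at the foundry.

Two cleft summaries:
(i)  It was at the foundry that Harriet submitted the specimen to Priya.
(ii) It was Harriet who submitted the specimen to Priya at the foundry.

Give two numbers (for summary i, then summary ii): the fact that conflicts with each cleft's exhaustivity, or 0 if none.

Summary (i) focuses "at the foundry" (the setting); background agent = Harriet, thing = the specimen, recipient = Priya. No fact matches that background with a different setting, so 0.
Summary (ii) focuses "Harriet" (the agent); background thing = the specimen, recipient = Priya, setting = at the foundry. Fact (3) matches that background with agent = Rahul — refutes (ii).

0, 3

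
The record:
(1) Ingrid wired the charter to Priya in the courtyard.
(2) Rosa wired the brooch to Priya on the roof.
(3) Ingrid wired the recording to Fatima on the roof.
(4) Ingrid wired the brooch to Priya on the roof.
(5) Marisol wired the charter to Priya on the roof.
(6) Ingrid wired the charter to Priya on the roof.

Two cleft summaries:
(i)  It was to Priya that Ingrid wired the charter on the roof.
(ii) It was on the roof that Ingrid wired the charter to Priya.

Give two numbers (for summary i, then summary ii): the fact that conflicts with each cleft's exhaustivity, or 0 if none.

Summary (i) focuses "Priya" (the recipient); background Ingrid as agent and the charter as thing and on the roof as setting. No fact matches that background with a different recipient, so 0.
Summary (ii) focuses "on the roof" (the setting); background Ingrid as agent and the charter as thing and Priya as recipient. Fact (1) matches that background with setting = in the courtyard — refutes (ii).

0, 1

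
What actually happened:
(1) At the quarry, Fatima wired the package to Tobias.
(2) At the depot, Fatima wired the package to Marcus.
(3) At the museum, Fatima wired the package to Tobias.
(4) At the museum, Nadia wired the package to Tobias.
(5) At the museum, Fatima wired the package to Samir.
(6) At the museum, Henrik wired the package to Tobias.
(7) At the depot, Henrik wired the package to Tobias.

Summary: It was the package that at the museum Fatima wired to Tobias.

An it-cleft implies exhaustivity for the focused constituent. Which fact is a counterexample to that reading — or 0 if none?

The cleft puts "the package" in focus and presupposes the open proposition with Fatima as agent and Tobias as recipient and at the museum as setting.
The exhaustive reading says no other thing fits that background.
Every other fact differs from the presupposition on some backgrounded slot, so none challenges the exhaustivity.

0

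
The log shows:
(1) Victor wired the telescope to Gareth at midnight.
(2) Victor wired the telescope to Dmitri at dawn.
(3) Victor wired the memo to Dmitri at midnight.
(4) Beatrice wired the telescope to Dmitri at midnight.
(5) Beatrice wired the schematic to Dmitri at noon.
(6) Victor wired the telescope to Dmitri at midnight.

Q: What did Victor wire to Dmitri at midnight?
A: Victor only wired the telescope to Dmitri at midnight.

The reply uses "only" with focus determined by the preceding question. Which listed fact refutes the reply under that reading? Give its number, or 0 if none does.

The question "What did ...?" targets the thing, so in the reply the focus falls on "the telescope".
"Only" then excludes alternative things while the background — same agent, recipient, setting (Victor / Dmitri / at midnight) — is held fixed.
Fact (3) shares the background with a different thing (the memo) — counterexample.
(Fact (1) would refute a reading with focus on the recipient — but that is not what the question asks.)

3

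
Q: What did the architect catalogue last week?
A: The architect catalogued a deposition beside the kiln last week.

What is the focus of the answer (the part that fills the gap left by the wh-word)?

The wh-word "what" asks about the direct object.
In the answer, "the architect" and "last week" are given — repeated from the question.
"beside the kiln" is also new, but it specifies the location, which is not what the question asks about — so it is not the focus.
The constituent filling the direct object gap is "a deposition"; that is the focus.

a deposition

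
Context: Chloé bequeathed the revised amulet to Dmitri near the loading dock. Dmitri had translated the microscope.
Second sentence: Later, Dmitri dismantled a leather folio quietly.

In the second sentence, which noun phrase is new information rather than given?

a leather folio

"Dmitri" in the second sentence is given — already mentioned in the context.
"a leather folio" has no antecedent in the context; it is discourse-new (the indefinite article also signals a new referent).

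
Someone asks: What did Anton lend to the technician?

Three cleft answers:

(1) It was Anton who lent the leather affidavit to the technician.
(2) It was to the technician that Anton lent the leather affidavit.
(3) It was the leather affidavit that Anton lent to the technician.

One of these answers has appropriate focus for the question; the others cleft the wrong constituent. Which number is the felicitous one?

The question word "what" targets the direct object.
Option (1) clefts "Anton" — the subject (agent), not what was asked.
Option (2) clefts "to the technician" — the recipient, not what was asked.
Option (3) clefts "the leather affidavit" — that matches what the question asks about.
So the congruent reply is (3).

3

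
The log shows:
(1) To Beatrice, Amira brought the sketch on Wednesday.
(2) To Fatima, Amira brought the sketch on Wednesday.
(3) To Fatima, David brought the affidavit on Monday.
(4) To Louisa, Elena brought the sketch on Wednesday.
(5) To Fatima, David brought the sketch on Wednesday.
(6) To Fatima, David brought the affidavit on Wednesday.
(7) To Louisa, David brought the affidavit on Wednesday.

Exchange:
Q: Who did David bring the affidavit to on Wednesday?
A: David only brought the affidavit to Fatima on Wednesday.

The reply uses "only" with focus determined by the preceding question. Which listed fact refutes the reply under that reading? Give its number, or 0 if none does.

7

Answering "Who did ... to ...?" puts focus on the recipient — here, "Fatima".
"Only" then excludes alternative recipients while the background — same agent, thing, setting (David / the affidavit / on Wednesday) — is held fixed.
Fact (7) keeps same agent, thing, setting (David / the affidavit / on Wednesday) but has recipient = Louisa; that refutes the reply.
(Fact (3) would refute a reading with focus on the setting — but that is not what the question asks.)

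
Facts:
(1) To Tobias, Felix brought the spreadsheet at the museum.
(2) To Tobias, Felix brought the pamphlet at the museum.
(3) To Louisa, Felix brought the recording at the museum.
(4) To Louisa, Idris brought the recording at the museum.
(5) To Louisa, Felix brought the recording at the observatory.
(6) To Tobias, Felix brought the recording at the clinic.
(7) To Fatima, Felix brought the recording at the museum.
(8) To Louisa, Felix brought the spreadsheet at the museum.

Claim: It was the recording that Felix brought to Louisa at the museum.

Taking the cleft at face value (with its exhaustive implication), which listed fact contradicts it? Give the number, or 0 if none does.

8

The cleft puts "the recording" in focus and presupposes the open proposition with agent = Felix, recipient = Louisa, setting = at the museum.
The exhaustive reading says no other thing fits that background.
But fact (8) also has agent = Felix, recipient = Louisa, setting = at the museum, with thing = the spreadsheet — so the exhaustive reading fails.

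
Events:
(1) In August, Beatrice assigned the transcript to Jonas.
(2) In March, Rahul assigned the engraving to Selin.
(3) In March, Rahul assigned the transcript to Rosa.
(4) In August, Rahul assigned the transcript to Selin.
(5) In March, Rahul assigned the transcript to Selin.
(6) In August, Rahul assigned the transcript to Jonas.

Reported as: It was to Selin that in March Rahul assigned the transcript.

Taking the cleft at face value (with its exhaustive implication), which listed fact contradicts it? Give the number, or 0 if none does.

The cleft puts "Selin" in focus and presupposes the open proposition with Rahul as agent and the transcript as thing and in March as setting.
The exhaustive reading says no other recipient fits that background.
But fact (3) also has Rahul as agent and the transcript as thing and in March as setting, with recipient = Rosa — so the exhaustive reading fails.

3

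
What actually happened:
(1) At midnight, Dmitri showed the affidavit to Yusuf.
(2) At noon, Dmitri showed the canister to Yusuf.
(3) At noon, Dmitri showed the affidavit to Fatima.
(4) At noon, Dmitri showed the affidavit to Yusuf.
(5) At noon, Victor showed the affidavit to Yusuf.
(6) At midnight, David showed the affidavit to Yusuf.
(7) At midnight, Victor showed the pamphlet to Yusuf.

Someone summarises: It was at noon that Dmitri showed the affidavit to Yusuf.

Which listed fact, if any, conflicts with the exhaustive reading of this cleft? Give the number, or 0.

The cleft puts "at noon" in focus and presupposes the open proposition with agent = Dmitri, thing = the affidavit, recipient = Yusuf.
Exhaustivity: at noon is the only setting satisfying that background.
Fact (1) shares the background but with setting = at midnight; exhaustivity is violated.

1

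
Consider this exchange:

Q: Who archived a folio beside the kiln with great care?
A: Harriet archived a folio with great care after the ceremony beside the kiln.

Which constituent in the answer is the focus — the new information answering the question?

The wh-word "who" asks about the subject (agent).
In the answer, "a folio", "beside the kiln" and "with great care" are given — repeated from the question.
"after the ceremony" is also new, but it specifies the time, which is not what the question asks about — so it is not the focus.
The constituent filling the subject (agent) gap is "Harriet"; that is the focus.

Harriet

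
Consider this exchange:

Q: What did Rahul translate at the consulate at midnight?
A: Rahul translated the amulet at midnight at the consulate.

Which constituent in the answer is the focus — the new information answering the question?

The wh-word "what" asks about the direct object.
In the answer, "Rahul", "at the consulate" and "at midnight" are given — repeated from the question.
The constituent filling the direct object gap is "the amulet"; that is the focus and would carry nuclear stress.

the amulet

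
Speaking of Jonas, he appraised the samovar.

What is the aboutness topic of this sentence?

The construction explicitly marks "Jonas" as what the sentence is about — the topic.
The remainder of the clause is the comment (what is said about the topic).

Jonas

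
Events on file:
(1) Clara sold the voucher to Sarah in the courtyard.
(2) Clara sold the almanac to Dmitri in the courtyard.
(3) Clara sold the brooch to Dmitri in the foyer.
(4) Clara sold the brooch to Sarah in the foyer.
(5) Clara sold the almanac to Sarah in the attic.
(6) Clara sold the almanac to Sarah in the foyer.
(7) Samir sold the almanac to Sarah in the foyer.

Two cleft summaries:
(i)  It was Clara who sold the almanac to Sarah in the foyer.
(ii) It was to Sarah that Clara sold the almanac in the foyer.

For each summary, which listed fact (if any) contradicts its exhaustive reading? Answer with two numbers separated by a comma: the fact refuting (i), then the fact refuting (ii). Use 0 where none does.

7, 0

Summary (i) focuses "Clara" (the agent); background thing = the almanac, recipient = Sarah, setting = in the foyer. Fact (7) matches that background with agent = Samir — refutes (i).
Summary (ii) focuses "Sarah" (the recipient); background agent = Clara, thing = the almanac, setting = in the foyer. No fact matches that background with a different recipient, so 0.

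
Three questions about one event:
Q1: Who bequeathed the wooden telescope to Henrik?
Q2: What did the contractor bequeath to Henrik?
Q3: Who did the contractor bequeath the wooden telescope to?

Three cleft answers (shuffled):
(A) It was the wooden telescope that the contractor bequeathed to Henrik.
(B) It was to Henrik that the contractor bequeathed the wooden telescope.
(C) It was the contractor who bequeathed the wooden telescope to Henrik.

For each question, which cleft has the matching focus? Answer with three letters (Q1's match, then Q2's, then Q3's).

CAB

Q1 asks about the subject (agent); cleft (C) focuses "the contractor", which is the subject (agent) — so Q1 → C.
Q2 asks about the direct object; cleft (A) focuses "the wooden telescope", which is the direct object — so Q2 → A.
Q3 asks about the recipient; cleft (B) focuses "to Henrik", which is the recipient — so Q3 → B.
Mapping: Q1→C, Q2→A, Q3→B.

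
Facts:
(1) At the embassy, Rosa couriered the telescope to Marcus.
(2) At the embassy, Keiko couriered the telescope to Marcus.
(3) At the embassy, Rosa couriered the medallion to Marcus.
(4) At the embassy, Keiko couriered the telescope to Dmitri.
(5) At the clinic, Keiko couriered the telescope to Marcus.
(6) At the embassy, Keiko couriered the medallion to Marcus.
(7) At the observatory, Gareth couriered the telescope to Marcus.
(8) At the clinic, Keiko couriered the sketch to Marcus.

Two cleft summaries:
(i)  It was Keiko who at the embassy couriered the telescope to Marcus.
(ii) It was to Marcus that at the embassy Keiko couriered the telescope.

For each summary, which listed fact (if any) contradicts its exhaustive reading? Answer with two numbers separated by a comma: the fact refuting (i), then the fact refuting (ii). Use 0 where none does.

Summary (i) focuses "Keiko" (the agent); background same thing, recipient, setting (the telescope / Marcus / at the embassy). Fact (1) matches that background with agent = Rosa — refutes (i).
Summary (ii) focuses "Marcus" (the recipient); background same agent, thing, setting (Keiko / the telescope / at the embassy). Fact (4) matches that background with recipient = Dmitri — refutes (ii).

1, 4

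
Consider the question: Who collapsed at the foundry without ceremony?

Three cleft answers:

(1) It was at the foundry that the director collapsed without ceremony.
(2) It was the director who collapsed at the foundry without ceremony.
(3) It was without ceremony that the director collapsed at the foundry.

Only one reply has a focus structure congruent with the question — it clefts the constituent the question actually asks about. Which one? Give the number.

The question word "who" targets the subject (agent).
Option (1) clefts "at the foundry" — the location, not what was asked.
Option (2) clefts "the director" — that matches what the question asks about.
Option (3) clefts "without ceremony" — the manner, not what was asked.
So the congruent reply is (2).

2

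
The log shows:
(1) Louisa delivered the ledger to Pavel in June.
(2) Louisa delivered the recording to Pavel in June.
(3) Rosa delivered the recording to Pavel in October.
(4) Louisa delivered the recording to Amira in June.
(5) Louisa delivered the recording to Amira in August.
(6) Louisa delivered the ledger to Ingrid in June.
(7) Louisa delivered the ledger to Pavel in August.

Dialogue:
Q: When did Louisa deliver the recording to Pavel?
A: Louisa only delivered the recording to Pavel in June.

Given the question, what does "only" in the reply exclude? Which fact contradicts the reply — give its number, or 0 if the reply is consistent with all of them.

0

The question "When did ...?" targets the setting, so in the reply the focus falls on "in June".
"Only" then excludes alternative settings while the background — agent = Louisa, thing = the recording, recipient = Pavel — is held fixed.
No fact keeps agent = Louisa, thing = the recording, recipient = Pavel while changing the setting; every other fact differs on something backgrounded. The reply stands.
(Fact (1) would refute a reading with focus on the thing — but that is not what the question asks.)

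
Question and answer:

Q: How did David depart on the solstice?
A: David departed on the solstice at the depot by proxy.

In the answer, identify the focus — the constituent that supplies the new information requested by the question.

The wh-word "how" asks about the manner.
In the answer, "David" and "on the solstice" are given — repeated from the question.
"at the depot" is also new, but it specifies the location, which is not what the question asks about — so it is not the focus.
The constituent filling the manner gap is "by proxy"; that is the focus.

by proxy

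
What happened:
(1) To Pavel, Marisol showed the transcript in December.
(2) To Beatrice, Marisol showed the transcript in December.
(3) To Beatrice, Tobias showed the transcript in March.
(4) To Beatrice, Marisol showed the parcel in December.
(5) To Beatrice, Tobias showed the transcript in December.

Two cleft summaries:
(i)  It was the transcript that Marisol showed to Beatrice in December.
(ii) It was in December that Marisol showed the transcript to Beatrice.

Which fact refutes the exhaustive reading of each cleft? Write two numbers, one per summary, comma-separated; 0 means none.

4, 0

Summary (i) focuses "the transcript" (the thing); background same agent, recipient, setting (Marisol / Beatrice / in December). Fact (4) matches that background with thing = the parcel — refutes (i).
Summary (ii) focuses "in December" (the setting); background same agent, thing, recipient (Marisol / the transcript / Beatrice). No fact matches that background with a different setting, so 0.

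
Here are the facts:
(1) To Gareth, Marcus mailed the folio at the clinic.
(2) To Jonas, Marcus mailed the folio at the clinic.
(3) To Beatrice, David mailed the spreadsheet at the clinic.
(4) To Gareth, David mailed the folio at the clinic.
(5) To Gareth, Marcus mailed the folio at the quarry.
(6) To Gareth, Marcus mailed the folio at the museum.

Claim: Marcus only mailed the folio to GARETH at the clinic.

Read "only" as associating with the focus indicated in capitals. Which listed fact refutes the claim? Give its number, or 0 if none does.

2

Focus (in capitals) is "Gareth" — the recipient. "Only" excludes alternative recipients while holding fixed agent = Marcus, thing = the folio, setting = at the clinic.
Fact (2) shares the background but differs in recipient (Jonas) — a counterexample.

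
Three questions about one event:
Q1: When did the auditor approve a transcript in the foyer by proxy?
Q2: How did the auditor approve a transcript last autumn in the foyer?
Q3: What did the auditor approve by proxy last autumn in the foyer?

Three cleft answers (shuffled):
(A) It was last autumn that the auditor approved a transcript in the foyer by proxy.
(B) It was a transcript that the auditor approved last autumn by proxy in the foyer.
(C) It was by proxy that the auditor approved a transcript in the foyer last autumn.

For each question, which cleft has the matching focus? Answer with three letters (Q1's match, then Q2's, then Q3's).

ACB

Q1 asks about the time; cleft (A) focuses "last autumn", which is the time — so Q1 → A.
Q2 asks about the manner; cleft (C) focuses "by proxy", which is the manner — so Q2 → C.
Q3 asks about the direct object; cleft (B) focuses "a transcript", which is the direct object — so Q3 → B.
Mapping: Q1→A, Q2→C, Q3→B.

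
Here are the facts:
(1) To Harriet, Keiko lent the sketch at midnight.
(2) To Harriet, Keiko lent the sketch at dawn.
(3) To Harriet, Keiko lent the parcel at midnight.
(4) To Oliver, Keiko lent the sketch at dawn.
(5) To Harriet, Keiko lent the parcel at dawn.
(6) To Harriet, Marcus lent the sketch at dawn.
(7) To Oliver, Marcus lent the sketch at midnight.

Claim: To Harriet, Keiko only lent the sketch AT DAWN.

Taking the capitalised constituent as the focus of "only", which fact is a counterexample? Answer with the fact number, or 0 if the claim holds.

Focus (in capitals) is "at dawn" — the setting. "Only" excludes alternative settings while holding fixed Keiko as agent and the sketch as thing and Harriet as recipient.
Fact (1) matches on Keiko as agent and the sketch as thing and Harriet as recipient, but has setting = at midnight instead. That refutes the claim.

1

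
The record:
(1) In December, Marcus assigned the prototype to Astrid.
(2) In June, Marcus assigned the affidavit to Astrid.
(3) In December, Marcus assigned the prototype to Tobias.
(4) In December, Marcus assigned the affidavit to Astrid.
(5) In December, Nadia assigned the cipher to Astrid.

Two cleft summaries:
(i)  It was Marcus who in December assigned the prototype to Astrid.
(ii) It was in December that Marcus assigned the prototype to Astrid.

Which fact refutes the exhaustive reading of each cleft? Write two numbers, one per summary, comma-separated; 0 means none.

0, 0

Summary (i) focuses "Marcus" (the agent); background the prototype as thing and Astrid as recipient and in December as setting. No fact matches that background with a different agent, so 0.
Summary (ii) focuses "in December" (the setting); background Marcus as agent and the prototype as thing and Astrid as recipient. No fact matches that background with a different setting, so 0.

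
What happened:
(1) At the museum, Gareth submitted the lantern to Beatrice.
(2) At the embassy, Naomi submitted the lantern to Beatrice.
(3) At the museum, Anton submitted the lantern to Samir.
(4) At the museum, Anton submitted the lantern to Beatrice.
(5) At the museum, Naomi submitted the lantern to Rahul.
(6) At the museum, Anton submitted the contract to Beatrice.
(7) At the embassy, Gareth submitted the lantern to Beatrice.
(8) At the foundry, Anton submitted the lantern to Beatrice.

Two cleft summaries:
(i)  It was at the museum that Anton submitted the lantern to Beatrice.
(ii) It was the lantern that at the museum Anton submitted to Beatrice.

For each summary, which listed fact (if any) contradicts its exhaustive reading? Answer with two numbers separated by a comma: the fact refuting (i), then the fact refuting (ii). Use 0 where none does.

Summary (i) focuses "at the museum" (the setting); background same agent, thing, recipient (Anton / the lantern / Beatrice). Fact (8) matches that background with setting = at the foundry — refutes (i).
Summary (ii) focuses "the lantern" (the thing); background same agent, recipient, setting (Anton / Beatrice / at the museum). Fact (6) matches that background with thing = the contract — refutes (ii).

8, 6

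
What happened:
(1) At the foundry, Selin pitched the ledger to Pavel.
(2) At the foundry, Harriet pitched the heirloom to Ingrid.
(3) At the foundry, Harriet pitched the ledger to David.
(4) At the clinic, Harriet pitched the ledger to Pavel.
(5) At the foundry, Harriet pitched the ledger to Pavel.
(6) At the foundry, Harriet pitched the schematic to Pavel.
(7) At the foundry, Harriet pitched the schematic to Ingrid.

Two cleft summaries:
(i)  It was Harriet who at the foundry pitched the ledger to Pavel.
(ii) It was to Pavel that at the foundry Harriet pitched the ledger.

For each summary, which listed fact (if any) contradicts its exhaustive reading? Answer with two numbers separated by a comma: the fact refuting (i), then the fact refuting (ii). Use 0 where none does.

1, 3

Summary (i) focuses "Harriet" (the agent); background thing = the ledger, recipient = Pavel, setting = at the foundry. Fact (1) matches that background with agent = Selin — refutes (i).
Summary (ii) focuses "Pavel" (the recipient); background agent = Harriet, thing = the ledger, setting = at the foundry. Fact (3) matches that background with recipient = David — refutes (ii).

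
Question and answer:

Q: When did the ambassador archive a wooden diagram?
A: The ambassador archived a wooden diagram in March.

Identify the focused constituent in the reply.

in March

The wh-word "when" asks about the time.
In the answer, "the ambassador" and "a wooden diagram" are given — repeated from the question.
The constituent filling the time gap is "in March"; that is the focus and would carry nuclear stress.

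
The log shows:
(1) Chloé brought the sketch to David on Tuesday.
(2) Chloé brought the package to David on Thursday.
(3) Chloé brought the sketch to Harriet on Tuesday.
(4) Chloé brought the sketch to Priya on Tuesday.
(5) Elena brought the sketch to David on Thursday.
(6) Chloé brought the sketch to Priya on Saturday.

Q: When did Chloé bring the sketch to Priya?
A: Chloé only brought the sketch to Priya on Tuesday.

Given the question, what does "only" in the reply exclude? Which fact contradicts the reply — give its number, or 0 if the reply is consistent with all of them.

The question "When did ...?" targets the setting, so in the reply the focus falls on "on Tuesday".
"Only" then excludes alternative settings while the background — Chloé as agent and the sketch as thing and Priya as recipient — is held fixed.
Fact (6) keeps Chloé as agent and the sketch as thing and Priya as recipient but has setting = on Saturday; that refutes the reply.
(Fact (1) would refute a reading with focus on the recipient — but that is not what the question asks.)

6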